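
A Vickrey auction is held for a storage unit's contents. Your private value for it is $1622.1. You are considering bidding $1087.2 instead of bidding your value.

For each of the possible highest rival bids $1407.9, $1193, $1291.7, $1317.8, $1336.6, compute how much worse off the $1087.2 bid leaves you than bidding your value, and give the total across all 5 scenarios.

The deviation costs you only when the competing bid falls strictly between $1087.2 and $1622.1; elsewhere both bids give the same outcome.
$1407.9: truthful payoff $214.2, deviation payoff $0 → loss $214.2.
$1193: truthful payoff $429.1, deviation payoff $0 → loss $429.1.
$1291.7: truthful payoff $330.4, deviation payoff $0 → loss $330.4.
$1317.8: truthful payoff $304.3, deviation payoff $0 → loss $304.3.
$1336.6: truthful payoff $285.5, deviation payoff $0 → loss $285.5.
Total loss = $214.2 + $429.1 + $330.4 + $304.3 + $285.5 = $1563.5.
Because the price is fixed by the runner-up's bid, deviating from your value can only change a good outcome into a bad one — never the reverse.

$1563.5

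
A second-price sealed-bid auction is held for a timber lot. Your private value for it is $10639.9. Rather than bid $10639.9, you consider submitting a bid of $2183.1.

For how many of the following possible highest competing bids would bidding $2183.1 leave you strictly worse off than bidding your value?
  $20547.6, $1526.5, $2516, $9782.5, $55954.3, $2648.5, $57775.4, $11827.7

The deviation hurts exactly when the highest competing bid lies strictly between $2183.1 and $10639.9 — underbidding then forfeits a profitable win.
$20547.6: above both → same outcome either way.
$1526.5: below both → same outcome either way.
$2516: inside the interval → strictly worse (loss $8123.9).
$9782.5: inside the interval → strictly worse (loss $857.4).
$55954.3: above both → same outcome either way.
$2648.5: inside the interval → strictly worse (loss $7991.4).
$57775.4: above both → same outcome either way.
$11827.7: above both → same outcome either way.
Count: 3.

3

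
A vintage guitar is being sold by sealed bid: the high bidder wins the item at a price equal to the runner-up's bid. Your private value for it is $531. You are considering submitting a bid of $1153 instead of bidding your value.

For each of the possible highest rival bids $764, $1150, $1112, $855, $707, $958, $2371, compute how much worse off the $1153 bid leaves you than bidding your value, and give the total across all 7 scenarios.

$2360

The deviation costs you only when the competing bid falls strictly between $531 and $1153; elsewhere both bids give the same outcome.
$764: truthful payoff $0, deviation payoff −$233 → loss $233.
$1150: truthful payoff $0, deviation payoff −$619 → loss $619.
$1112: truthful payoff $0, deviation payoff −$581 → loss $581.
$855: truthful payoff $0, deviation payoff −$324 → loss $324.
$707: truthful payoff $0, deviation payoff −$176 → loss $176.
$958: truthful payoff $0, deviation payoff −$427 → loss $427.
$2371: outcomes coincide → loss $0.
Total loss = $233 + $619 + $581 + $324 + $176 + $427 = $2360.
In a second-price auction your bid sets only whether you win, not what you pay, so bidding your true value is weakly dominant.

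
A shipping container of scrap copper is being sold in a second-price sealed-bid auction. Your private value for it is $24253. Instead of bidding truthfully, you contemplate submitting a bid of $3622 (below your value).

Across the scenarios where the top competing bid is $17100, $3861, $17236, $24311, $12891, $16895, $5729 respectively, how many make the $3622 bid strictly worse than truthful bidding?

The deviation hurts exactly when the highest competing bid lies strictly between $3622 and $24253 — underbidding then forfeits a profitable win.
$17100: inside the interval → strictly worse (loss $7153).
$3861: inside the interval → strictly worse (loss $20392).
$17236: inside the interval → strictly worse (loss $7017).
$24311: above both → same outcome either way.
$12891: inside the interval → strictly worse (loss $11362).
$16895: inside the interval → strictly worse (loss $7358).
$5729: inside the interval → strictly worse (loss $18524).
Count: 6.

6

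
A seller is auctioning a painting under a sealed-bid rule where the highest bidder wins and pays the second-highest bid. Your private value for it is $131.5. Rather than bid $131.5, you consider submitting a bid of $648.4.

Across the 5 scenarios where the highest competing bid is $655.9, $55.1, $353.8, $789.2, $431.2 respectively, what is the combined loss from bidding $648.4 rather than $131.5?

$522

The deviation costs you only when the competing bid falls strictly between $131.5 and $648.4; elsewhere both bids give the same outcome.
$655.9: outcomes coincide → loss $0.
$55.1: outcomes coincide → loss $0.
$353.8: truthful payoff $0, deviation payoff −$222.3 → loss $222.3.
$789.2: outcomes coincide → loss $0.
$431.2: truthful payoff $0, deviation payoff −$299.7 → loss $299.7.
Total loss = $222.3 + $299.7 = $522.
In a second-price auction your bid sets only whether you win, not what you pay, so bidding your true value is weakly dominant.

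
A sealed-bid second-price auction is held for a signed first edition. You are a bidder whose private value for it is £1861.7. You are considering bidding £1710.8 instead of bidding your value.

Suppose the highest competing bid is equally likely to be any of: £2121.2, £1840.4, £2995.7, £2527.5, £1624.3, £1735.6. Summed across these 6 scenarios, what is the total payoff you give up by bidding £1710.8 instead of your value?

£147.4

The deviation costs you only when the competing bid falls strictly between £1710.8 and £1861.7; elsewhere both bids give the same outcome.
£2121.2: outcomes coincide → loss £0.
£1840.4: truthful payoff £21.3, deviation payoff £0 → loss £21.3.
£2995.7: outcomes coincide → loss £0.
£2527.5: outcomes coincide → loss £0.
£1624.3: outcomes coincide → loss £0.
£1735.6: truthful payoff £126.1, deviation payoff £0 → loss £126.1.
Total loss = £21.3 + £126.1 = £147.4.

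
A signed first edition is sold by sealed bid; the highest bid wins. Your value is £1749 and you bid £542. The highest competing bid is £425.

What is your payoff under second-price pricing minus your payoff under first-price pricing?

You have the highest bid, so you win under either rule.
Second-price: pay £425 → payoff £1324.
First-price: pay your own bid £542 → payoff £1207.
Difference = £1324 − (£1207) = £117.

£117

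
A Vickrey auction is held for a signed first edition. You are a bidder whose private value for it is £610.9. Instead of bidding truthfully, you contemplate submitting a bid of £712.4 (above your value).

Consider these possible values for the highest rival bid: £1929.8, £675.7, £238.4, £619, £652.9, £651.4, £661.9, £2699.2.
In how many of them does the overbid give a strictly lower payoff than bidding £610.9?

The deviation hurts exactly when the highest competing bid lies strictly between £610.9 and £712.4 — overbidding then wins at a price above your value.
£1929.8: above both → same outcome either way.
£675.7: inside the interval → strictly worse (loss £64.8).
£238.4: below both → same outcome either way.
£619: inside the interval → strictly worse (loss £8.1).
£652.9: inside the interval → strictly worse (loss £42).
£651.4: inside the interval → strictly worse (loss £40.5).
£661.9: inside the interval → strictly worse (loss £51).
£2699.2: above both → same outcome either way.
Count: 5.

5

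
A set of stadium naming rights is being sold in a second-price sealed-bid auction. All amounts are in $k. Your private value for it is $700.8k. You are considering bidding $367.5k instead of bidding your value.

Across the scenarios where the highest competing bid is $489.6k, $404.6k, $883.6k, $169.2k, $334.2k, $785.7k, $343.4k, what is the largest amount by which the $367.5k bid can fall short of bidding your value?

$296.2k

$489.6k: truthful gives $211.2k, deviation gives $0k → loss $211.2k.
$404.6k: truthful gives $296.2k, deviation gives $0k → loss $296.2k.
$883.6k: same outcome either way → loss $0k.
$169.2k: same outcome either way → loss $0k.
$334.2k: same outcome either way → loss $0k.
$785.7k: same outcome either way → loss $0k.
$343.4k: same outcome either way → loss $0k.
Maximum loss: $296.2k.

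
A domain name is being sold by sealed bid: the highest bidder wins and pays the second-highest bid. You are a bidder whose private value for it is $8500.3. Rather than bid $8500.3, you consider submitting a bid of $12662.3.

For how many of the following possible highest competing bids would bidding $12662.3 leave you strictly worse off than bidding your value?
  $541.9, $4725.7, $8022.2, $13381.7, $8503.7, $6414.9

The deviation hurts exactly when the highest competing bid lies strictly between $8500.3 and $12662.3 — overbidding then wins at a price above your value.
$541.9: below both → same outcome either way.
$4725.7: below both → same outcome either way.
$8022.2: below both → same outcome either way.
$13381.7: above both → same outcome either way.
$8503.7: inside the interval → strictly worse (loss $3.4).
$6414.9: below both → same outcome either way.
Count: 1.

1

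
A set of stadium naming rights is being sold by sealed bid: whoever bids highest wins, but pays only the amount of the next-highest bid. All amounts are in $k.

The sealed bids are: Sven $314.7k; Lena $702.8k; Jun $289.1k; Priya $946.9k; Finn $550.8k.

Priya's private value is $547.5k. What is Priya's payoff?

−$155.3k

Highest bid: Priya at $946.9k, so Priya wins.
Second-highest bid: Lena at $702.8k — that is the price the winner pays.
Priya's payoff = value − price = $547.5k − $702.8k = −$155.3k.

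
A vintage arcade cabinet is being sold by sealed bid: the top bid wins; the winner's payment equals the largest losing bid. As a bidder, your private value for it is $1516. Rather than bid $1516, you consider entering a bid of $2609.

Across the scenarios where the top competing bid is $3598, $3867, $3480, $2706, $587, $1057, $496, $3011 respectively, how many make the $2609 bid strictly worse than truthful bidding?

The deviation hurts exactly when the highest competing bid lies strictly between $1516 and $2609 — overbidding then wins at a price above your value.
$3598: above both → same outcome either way.
$3867: above both → same outcome either way.
$3480: above both → same outcome either way.
$2706: above both → same outcome either way.
$587: below both → same outcome either way.
$1057: below both → same outcome either way.
$496: below both → same outcome either way.
$3011: above both → same outcome either way.
Count: 0.

0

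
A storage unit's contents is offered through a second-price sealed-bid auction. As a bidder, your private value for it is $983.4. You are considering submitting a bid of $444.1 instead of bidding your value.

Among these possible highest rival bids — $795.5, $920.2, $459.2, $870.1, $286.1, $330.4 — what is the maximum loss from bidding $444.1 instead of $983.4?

$524.2

$795.5: truthful gives $187.9, deviation gives $0 → loss $187.9.
$920.2: truthful gives $63.2, deviation gives $0 → loss $63.2.
$459.2: truthful gives $524.2, deviation gives $0 → loss $524.2.
$870.1: truthful gives $113.3, deviation gives $0 → loss $113.3.
$286.1: same outcome either way → loss $0.
$330.4: same outcome either way → loss $0.
Maximum loss: $524.2.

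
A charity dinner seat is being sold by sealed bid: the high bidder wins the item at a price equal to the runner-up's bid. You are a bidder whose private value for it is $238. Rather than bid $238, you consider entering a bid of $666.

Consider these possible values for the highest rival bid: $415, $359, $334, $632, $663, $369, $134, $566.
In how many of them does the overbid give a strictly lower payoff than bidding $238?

The deviation hurts exactly when the highest competing bid lies strictly between $238 and $666 — overbidding then wins at a price above your value.
$415: inside the interval → strictly worse (loss $177).
$359: inside the interval → strictly worse (loss $121).
$334: inside the interval → strictly worse (loss $96).
$632: inside the interval → strictly worse (loss $394).
$663: inside the interval → strictly worse (loss $425).
$369: inside the interval → strictly worse (loss $131).
$134: below both → same outcome either way.
$566: inside the interval → strictly worse (loss $328).
Count: 7.

7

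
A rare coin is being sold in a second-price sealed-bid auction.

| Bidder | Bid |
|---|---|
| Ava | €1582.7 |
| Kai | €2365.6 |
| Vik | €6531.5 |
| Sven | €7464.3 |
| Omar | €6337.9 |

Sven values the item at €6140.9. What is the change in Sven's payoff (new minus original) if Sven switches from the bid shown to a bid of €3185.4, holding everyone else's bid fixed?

The highest bid among the other bidders is €6531.5; Sven's bid doesn't change that.
Original bid €7464.3: Sven is highest, pays the top rival bid €6531.5; payoff €6140.9 − €6531.5 = −€390.6.
Alternative bid €3185.4: Sven is not highest (top rival bid is €6531.5); payoff €0.
Change in payoff = €0 − (−€390.6) = €390.6.

€390.6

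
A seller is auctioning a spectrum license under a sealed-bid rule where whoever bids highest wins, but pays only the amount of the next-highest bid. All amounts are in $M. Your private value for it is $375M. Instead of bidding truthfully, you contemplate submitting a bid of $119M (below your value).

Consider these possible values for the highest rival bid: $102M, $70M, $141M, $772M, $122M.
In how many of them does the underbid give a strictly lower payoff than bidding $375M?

The deviation hurts exactly when the highest competing bid lies strictly between $119M and $375M — underbidding then forfeits a profitable win.
$102M: below both → same outcome either way.
$70M: below both → same outcome either way.
$141M: inside the interval → strictly worse (loss $234M).
$772M: above both → same outcome either way.
$122M: inside the interval → strictly worse (loss $253M).
Count: 2.

2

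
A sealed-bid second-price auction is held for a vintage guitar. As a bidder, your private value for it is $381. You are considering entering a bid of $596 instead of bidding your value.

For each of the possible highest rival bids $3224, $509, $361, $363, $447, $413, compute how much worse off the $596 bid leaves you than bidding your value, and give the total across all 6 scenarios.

$226

The deviation costs you only when the competing bid falls strictly between $381 and $596; elsewhere both bids give the same outcome.
$3224: outcomes coincide → loss $0.
$509: truthful payoff $0, deviation payoff −$128 → loss $128.
$361: outcomes coincide → loss $0.
$363: outcomes coincide → loss $0.
$447: truthful payoff $0, deviation payoff −$66 → loss $66.
$413: truthful payoff $0, deviation payoff −$32 → loss $32.
Total loss = $128 + $66 + $32 = $226.
Because the price is fixed by the runner-up's bid, deviating from your value can only change a good outcome into a bad one — never the reverse.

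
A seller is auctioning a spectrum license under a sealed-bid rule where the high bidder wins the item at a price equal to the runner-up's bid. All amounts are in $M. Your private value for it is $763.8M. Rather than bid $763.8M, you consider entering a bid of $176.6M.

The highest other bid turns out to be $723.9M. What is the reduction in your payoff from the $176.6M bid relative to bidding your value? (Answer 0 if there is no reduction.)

Bidding your value $763.8M: you win (since $763.8M > $723.9M) and pay $723.9M. Payoff $39.9M.
Bidding $176.6M: you lose. Payoff $0M.
The competing bid $723.9M lies between your shaded bid and your value, so underbidding forfeits an item you could have won at a profitable price.
Loss from deviating = $39.9M − ($0M) = $39.9M.

$39.9M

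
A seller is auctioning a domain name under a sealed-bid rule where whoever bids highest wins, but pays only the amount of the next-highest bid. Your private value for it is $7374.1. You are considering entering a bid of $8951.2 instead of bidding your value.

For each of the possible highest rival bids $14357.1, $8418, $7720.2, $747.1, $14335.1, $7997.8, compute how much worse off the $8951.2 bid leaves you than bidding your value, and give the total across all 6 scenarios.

The deviation costs you only when the competing bid falls strictly between $7374.1 and $8951.2; elsewhere both bids give the same outcome.
$14357.1: outcomes coincide → loss $0.
$8418: truthful payoff $0, deviation payoff −$1043.9 → loss $1043.9.
$7720.2: truthful payoff $0, deviation payoff −$346.1 → loss $346.1.
$747.1: outcomes coincide → loss $0.
$14335.1: outcomes coincide → loss $0.
$7997.8: truthful payoff $0, deviation payoff −$623.7 → loss $623.7.
Total loss = $1043.9 + $346.1 + $623.7 = $2013.7.

$2013.7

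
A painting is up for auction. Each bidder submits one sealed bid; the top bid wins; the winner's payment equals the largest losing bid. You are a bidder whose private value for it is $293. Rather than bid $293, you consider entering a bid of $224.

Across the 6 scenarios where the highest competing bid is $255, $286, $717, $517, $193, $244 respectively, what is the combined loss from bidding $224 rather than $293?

The deviation costs you only when the competing bid falls strictly between $224 and $293; elsewhere both bids give the same outcome.
$255: truthful payoff $38, deviation payoff $0 → loss $38.
$286: truthful payoff $7, deviation payoff $0 → loss $7.
$717: outcomes coincide → loss $0.
$517: outcomes coincide → loss $0.
$193: outcomes coincide → loss $0.
$244: truthful payoff $49, deviation payoff $0 → loss $49.
Total loss = $38 + $7 + $49 = $94.

$94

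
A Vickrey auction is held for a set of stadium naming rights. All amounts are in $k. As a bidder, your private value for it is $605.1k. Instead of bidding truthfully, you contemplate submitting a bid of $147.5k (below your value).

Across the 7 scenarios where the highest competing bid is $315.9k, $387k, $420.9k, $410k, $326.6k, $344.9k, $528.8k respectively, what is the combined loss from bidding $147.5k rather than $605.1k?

The deviation costs you only when the competing bid falls strictly between $147.5k and $605.1k; elsewhere both bids give the same outcome.
$315.9k: truthful payoff $289.2k, deviation payoff $0k → loss $289.2k.
$387k: truthful payoff $218.1k, deviation payoff $0k → loss $218.1k.
$420.9k: truthful payoff $184.2k, deviation payoff $0k → loss $184.2k.
$410k: truthful payoff $195.1k, deviation payoff $0k → loss $195.1k.
$326.6k: truthful payoff $278.5k, deviation payoff $0k → loss $278.5k.
$344.9k: truthful payoff $260.2k, deviation payoff $0k → loss $260.2k.
$528.8k: truthful payoff $76.3k, deviation payoff $0k → loss $76.3k.
Total loss = $289.2k + $218.1k + $184.2k + $195.1k + $278.5k + $260.2k + $76.3k = $1501.6k.
Truthful bidding weakly dominates here: raising your bid can only win items priced above your value, and lowering it can only forfeit items priced below.

$1501.6k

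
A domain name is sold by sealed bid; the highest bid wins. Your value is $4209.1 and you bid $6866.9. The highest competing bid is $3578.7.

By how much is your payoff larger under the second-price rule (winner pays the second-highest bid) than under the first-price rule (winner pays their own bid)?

$3288.2

You have the highest bid, so you win under either rule.
Second-price: pay $3578.7 → payoff $630.4.
First-price: pay your own bid $6866.9 → payoff −$2657.8.
Difference = $630.4 − (−$2657.8) = $3288.2.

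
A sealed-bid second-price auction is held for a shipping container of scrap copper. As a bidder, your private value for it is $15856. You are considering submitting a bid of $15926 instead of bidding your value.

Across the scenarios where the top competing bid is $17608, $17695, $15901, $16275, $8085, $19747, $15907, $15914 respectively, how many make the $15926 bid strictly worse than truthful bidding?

3

The deviation hurts exactly when the highest competing bid lies strictly between $15856 and $15926 — overbidding then wins at a price above your value.
$17608: above both → same outcome either way.
$17695: above both → same outcome either way.
$15901: inside the interval → strictly worse (loss $45).
$16275: above both → same outcome either way.
$8085: below both → same outcome either way.
$19747: above both → same outcome either way.
$15907: inside the interval → strictly worse (loss $51).
$15914: inside the interval → strictly worse (loss $58).
Count: 3.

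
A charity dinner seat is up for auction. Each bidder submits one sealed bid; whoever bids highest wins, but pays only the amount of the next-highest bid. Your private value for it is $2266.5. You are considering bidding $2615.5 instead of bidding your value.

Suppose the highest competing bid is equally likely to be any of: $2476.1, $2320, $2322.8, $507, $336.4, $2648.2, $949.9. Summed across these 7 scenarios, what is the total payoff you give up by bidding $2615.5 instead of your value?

The deviation costs you only when the competing bid falls strictly between $2266.5 and $2615.5; elsewhere both bids give the same outcome.
$2476.1: truthful payoff $0, deviation payoff −$209.6 → loss $209.6.
$2320: truthful payoff $0, deviation payoff −$53.5 → loss $53.5.
$2322.8: truthful payoff $0, deviation payoff −$56.3 → loss $56.3.
$507: outcomes coincide → loss $0.
$336.4: outcomes coincide → loss $0.
$2648.2: outcomes coincide → loss $0.
$949.9: outcomes coincide → loss $0.
Total loss = $209.6 + $53.5 + $56.3 = $319.4.

$319.4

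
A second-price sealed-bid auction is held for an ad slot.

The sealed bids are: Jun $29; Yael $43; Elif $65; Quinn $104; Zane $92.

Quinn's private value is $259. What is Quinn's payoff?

Highest bid: Quinn at $104, so Quinn wins.
Second-highest bid: Zane at $92 — that is the price the winner pays.
Quinn's payoff = value − price = $259 − $92 = $167.

$167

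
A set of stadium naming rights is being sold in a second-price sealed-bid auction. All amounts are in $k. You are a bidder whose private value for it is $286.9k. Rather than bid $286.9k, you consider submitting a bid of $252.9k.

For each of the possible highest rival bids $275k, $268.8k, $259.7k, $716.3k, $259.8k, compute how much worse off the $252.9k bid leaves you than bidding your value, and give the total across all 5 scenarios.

$84.3k

The deviation costs you only when the competing bid falls strictly between $252.9k and $286.9k; elsewhere both bids give the same outcome.
$275k: truthful payoff $11.9k, deviation payoff $0k → loss $11.9k.
$268.8k: truthful payoff $18.1k, deviation payoff $0k → loss $18.1k.
$259.7k: truthful payoff $27.2k, deviation payoff $0k → loss $27.2k.
$716.3k: outcomes coincide → loss $0k.
$259.8k: truthful payoff $27.1k, deviation payoff $0k → loss $27.1k.
Total loss = $11.9k + $18.1k + $27.2k + $27.1k = $84.3k.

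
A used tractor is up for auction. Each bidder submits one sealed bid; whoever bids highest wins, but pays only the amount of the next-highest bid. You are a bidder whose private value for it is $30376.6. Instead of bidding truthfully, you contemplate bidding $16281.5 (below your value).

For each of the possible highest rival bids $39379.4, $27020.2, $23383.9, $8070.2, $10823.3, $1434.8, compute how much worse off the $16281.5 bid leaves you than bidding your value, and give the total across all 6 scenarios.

The deviation costs you only when the competing bid falls strictly between $16281.5 and $30376.6; elsewhere both bids give the same outcome.
$39379.4: outcomes coincide → loss $0.
$27020.2: truthful payoff $3356.4, deviation payoff $0 → loss $3356.4.
$23383.9: truthful payoff $6992.7, deviation payoff $0 → loss $6992.7.
$8070.2: outcomes coincide → loss $0.
$10823.3: outcomes coincide → loss $0.
$1434.8: outcomes coincide → loss $0.
Total loss = $3356.4 + $6992.7 = $10349.1.

$10349.1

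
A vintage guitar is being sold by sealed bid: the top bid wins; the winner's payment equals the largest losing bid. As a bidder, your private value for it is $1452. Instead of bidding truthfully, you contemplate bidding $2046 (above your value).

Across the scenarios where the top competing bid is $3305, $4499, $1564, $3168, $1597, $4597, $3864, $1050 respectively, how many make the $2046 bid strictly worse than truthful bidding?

The deviation hurts exactly when the highest competing bid lies strictly between $1452 and $2046 — overbidding then wins at a price above your value.
$3305: above both → same outcome either way.
$4499: above both → same outcome either way.
$1564: inside the interval → strictly worse (loss $112).
$3168: above both → same outcome either way.
$1597: inside the interval → strictly worse (loss $145).
$4597: above both → same outcome either way.
$3864: above both → same outcome either way.
$1050: below both → same outcome either way.
Count: 2.

2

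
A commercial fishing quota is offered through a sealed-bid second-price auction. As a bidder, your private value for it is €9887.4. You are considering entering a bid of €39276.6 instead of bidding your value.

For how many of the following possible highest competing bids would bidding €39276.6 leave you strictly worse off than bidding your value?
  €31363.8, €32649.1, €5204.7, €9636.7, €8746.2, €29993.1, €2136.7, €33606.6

The deviation hurts exactly when the highest competing bid lies strictly between €9887.4 and €39276.6 — overbidding then wins at a price above your value.
€31363.8: inside the interval → strictly worse (loss €21476.4).
€32649.1: inside the interval → strictly worse (loss €22761.7).
€5204.7: below both → same outcome either way.
€9636.7: below both → same outcome either way.
€8746.2: below both → same outcome either way.
€29993.1: inside the interval → strictly worse (loss €20105.7).
€2136.7: below both → same outcome either way.
€33606.6: inside the interval → strictly worse (loss €23719.2).
Count: 4.

4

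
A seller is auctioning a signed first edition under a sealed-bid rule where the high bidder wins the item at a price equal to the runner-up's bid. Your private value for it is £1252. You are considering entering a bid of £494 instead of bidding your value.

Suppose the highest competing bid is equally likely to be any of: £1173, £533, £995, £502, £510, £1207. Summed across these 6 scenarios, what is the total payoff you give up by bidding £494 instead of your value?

The deviation costs you only when the competing bid falls strictly between £494 and £1252; elsewhere both bids give the same outcome.
£1173: truthful payoff £79, deviation payoff £0 → loss £79.
£533: truthful payoff £719, deviation payoff £0 → loss £719.
£995: truthful payoff £257, deviation payoff £0 → loss £257.
£502: truthful payoff £750, deviation payoff £0 → loss £750.
£510: truthful payoff £742, deviation payoff £0 → loss £742.
£1207: truthful payoff £45, deviation payoff £0 → loss £45.
Total loss = £79 + £719 + £257 + £750 + £742 + £45 = £2592.
Because the price is fixed by the runner-up's bid, deviating from your value can only change a good outcome into a bad one — never the reverse.

£2592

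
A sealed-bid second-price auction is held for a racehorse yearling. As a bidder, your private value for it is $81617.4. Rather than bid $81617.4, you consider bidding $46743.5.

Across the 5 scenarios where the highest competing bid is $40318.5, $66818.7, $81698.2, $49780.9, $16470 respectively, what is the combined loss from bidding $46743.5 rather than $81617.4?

The deviation costs you only when the competing bid falls strictly between $46743.5 and $81617.4; elsewhere both bids give the same outcome.
$40318.5: outcomes coincide → loss $0.
$66818.7: truthful payoff $14798.7, deviation payoff $0 → loss $14798.7.
$81698.2: outcomes coincide → loss $0.
$49780.9: truthful payoff $31836.5, deviation payoff $0 → loss $31836.5.
$16470: outcomes coincide → loss $0.
Total loss = $14798.7 + $31836.5 = $46635.2.
In a second-price auction your bid sets only whether you win, not what you pay, so bidding your true value is weakly dominant.

$46635.2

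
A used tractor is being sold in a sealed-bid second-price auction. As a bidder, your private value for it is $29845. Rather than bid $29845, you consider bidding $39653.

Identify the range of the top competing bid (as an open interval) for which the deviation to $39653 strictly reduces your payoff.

($29845, $39653)

If the competing bid is below $29845, both bids win at the same price — no difference.
If it is above $39653, both bids lose — no difference.
If it lies strictly between $29845 and $39653, bidding your value loses (payoff 0) while bidding $39653 wins at a price above your value (payoff negative).
So the deviation strictly hurts on the open interval ($29845, $39653).
Truthful bidding weakly dominates here: raising your bid can only win items priced above your value, and lowering it can only forfeit items priced below.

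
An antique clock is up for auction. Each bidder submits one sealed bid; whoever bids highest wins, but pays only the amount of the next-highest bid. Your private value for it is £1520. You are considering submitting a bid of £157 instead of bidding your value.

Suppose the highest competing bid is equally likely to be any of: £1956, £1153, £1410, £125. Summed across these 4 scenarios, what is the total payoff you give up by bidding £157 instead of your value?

£477

The deviation costs you only when the competing bid falls strictly between £157 and £1520; elsewhere both bids give the same outcome.
£1956: outcomes coincide → loss £0.
£1153: truthful payoff £367, deviation payoff £0 → loss £367.
£1410: truthful payoff £110, deviation payoff £0 → loss £110.
£125: outcomes coincide → loss £0.
Total loss = £367 + £110 = £477.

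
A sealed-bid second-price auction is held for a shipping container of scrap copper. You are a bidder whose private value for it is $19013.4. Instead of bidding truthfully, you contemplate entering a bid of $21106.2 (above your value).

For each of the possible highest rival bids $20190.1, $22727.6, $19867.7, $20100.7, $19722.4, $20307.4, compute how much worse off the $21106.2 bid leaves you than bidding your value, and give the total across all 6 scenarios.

The deviation costs you only when the competing bid falls strictly between $19013.4 and $21106.2; elsewhere both bids give the same outcome.
$20190.1: truthful payoff $0, deviation payoff −$1176.7 → loss $1176.7.
$22727.6: outcomes coincide → loss $0.
$19867.7: truthful payoff $0, deviation payoff −$854.3 → loss $854.3.
$20100.7: truthful payoff $0, deviation payoff −$1087.3 → loss $1087.3.
$19722.4: truthful payoff $0, deviation payoff −$709 → loss $709.
$20307.4: truthful payoff $0, deviation payoff −$1294 → loss $1294.
Total loss = $1176.7 + $854.3 + $1087.3 + $709 + $1294 = $5121.3.

$5121.3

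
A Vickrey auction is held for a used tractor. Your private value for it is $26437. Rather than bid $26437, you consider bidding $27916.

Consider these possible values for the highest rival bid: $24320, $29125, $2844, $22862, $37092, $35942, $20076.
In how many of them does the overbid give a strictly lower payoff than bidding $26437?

The deviation hurts exactly when the highest competing bid lies strictly between $26437 and $27916 — overbidding then wins at a price above your value.
$24320: below both → same outcome either way.
$29125: above both → same outcome either way.
$2844: below both → same outcome either way.
$22862: below both → same outcome either way.
$37092: above both → same outcome either way.
$35942: above both → same outcome either way.
$20076: below both → same outcome either way.
Count: 0.

0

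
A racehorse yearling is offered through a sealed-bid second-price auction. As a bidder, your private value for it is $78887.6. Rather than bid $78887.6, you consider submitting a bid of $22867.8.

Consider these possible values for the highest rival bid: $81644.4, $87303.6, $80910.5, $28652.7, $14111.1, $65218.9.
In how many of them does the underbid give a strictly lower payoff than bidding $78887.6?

2

The deviation hurts exactly when the highest competing bid lies strictly between $22867.8 and $78887.6 — underbidding then forfeits a profitable win.
$81644.4: above both → same outcome either way.
$87303.6: above both → same outcome either way.
$80910.5: above both → same outcome either way.
$28652.7: inside the interval → strictly worse (loss $50234.9).
$14111.1: below both → same outcome either way.
$65218.9: inside the interval → strictly worse (loss $13668.7).
Count: 2.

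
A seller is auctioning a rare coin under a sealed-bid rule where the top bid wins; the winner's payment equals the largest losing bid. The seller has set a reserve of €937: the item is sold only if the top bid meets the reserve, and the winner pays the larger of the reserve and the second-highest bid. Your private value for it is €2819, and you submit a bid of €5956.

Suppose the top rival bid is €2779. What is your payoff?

€40

Your bid €5956 is the highest and exceeds the reserve.
Price = max(second-highest bid, reserve) = max(€2779, €937) = €2779.
Payoff = €2819 − €2779 = €40.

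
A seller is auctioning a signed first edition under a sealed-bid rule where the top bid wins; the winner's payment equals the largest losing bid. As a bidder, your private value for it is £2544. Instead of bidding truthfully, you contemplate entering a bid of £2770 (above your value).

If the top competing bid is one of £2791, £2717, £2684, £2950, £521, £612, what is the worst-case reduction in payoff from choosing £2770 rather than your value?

£2791: same outcome either way → loss £0.
£2717: truthful gives £0, deviation gives −£173 → loss £173.
£2684: truthful gives £0, deviation gives −£140 → loss £140.
£2950: same outcome either way → loss £0.
£521: same outcome either way → loss £0.
£612: same outcome either way → loss £0.
Maximum loss: £173.

£173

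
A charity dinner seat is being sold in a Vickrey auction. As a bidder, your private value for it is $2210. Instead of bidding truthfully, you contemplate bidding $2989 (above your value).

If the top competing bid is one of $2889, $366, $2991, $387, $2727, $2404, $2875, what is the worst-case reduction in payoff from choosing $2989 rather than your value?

$679

$2889: truthful gives $0, deviation gives −$679 → loss $679.
$366: same outcome either way → loss $0.
$2991: same outcome either way → loss $0.
$387: same outcome either way → loss $0.
$2727: truthful gives $0, deviation gives −$517 → loss $517.
$2404: truthful gives $0, deviation gives −$194 → loss $194.
$2875: truthful gives $0, deviation gives −$665 → loss $665.
Maximum loss: $679.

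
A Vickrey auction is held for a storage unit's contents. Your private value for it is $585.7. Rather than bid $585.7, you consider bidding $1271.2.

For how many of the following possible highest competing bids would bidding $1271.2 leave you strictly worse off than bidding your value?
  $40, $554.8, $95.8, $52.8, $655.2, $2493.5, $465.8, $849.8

2

The deviation hurts exactly when the highest competing bid lies strictly between $585.7 and $1271.2 — overbidding then wins at a price above your value.
$40: below both → same outcome either way.
$554.8: below both → same outcome either way.
$95.8: below both → same outcome either way.
$52.8: below both → same outcome either way.
$655.2: inside the interval → strictly worse (loss $69.5).
$2493.5: above both → same outcome either way.
$465.8: below both → same outcome either way.
$849.8: inside the interval → strictly worse (loss $264.1).
Count: 2.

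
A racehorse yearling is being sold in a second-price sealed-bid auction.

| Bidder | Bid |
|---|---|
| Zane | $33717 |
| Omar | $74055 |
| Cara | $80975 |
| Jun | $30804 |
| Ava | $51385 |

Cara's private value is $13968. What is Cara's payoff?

Highest bid: Cara at $80975, so Cara wins.
Second-highest bid: Omar at $74055 — that is the price the winner pays.
Cara's payoff = value − price = $13968 − $74055 = −$60087.

−$60087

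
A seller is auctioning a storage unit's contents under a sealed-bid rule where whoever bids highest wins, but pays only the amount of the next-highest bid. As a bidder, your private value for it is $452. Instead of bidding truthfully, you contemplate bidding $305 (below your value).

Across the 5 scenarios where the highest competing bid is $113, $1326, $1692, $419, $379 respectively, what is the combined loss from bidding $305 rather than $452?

The deviation costs you only when the competing bid falls strictly between $305 and $452; elsewhere both bids give the same outcome.
$113: outcomes coincide → loss $0.
$1326: outcomes coincide → loss $0.
$1692: outcomes coincide → loss $0.
$419: truthful payoff $33, deviation payoff $0 → loss $33.
$379: truthful payoff $73, deviation payoff $0 → loss $73.
Total loss = $33 + $73 = $106.

$106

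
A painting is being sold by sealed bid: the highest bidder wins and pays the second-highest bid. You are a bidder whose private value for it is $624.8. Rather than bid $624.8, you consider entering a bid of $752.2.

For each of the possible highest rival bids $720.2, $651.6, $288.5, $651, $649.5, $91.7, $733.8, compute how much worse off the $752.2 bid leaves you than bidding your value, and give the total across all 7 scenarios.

The deviation costs you only when the competing bid falls strictly between $624.8 and $752.2; elsewhere both bids give the same outcome.
$720.2: truthful payoff $0, deviation payoff −$95.4 → loss $95.4.
$651.6: truthful payoff $0, deviation payoff −$26.8 → loss $26.8.
$288.5: outcomes coincide → loss $0.
$651: truthful payoff $0, deviation payoff −$26.2 → loss $26.2.
$649.5: truthful payoff $0, deviation payoff −$24.7 → loss $24.7.
$91.7: outcomes coincide → loss $0.
$733.8: truthful payoff $0, deviation payoff −$109 → loss $109.
Total loss = $95.4 + $26.8 + $26.2 + $24.7 + $109 = $282.1.

$282.1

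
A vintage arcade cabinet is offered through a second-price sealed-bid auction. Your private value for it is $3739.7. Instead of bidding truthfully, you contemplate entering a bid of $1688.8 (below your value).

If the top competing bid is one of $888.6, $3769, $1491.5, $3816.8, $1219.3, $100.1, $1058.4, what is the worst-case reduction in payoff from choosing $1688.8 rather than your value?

$0

$888.6: same outcome either way → loss $0.
$3769: same outcome either way → loss $0.
$1491.5: same outcome either way → loss $0.
$3816.8: same outcome either way → loss $0.
$1219.3: same outcome either way → loss $0.
$100.1: same outcome either way → loss $0.
$1058.4: same outcome either way → loss $0.
Maximum loss: $0.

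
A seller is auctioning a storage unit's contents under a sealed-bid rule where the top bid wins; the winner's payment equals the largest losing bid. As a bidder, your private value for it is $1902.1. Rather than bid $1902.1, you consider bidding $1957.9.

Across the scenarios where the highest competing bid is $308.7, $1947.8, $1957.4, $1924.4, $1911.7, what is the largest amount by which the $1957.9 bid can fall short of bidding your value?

$308.7: same outcome either way → loss $0.
$1947.8: truthful gives $0, deviation gives −$45.7 → loss $45.7.
$1957.4: truthful gives $0, deviation gives −$55.3 → loss $55.3.
$1924.4: truthful gives $0, deviation gives −$22.3 → loss $22.3.
$1911.7: truthful gives $0, deviation gives −$9.6 → loss $9.6.
Maximum loss: $55.3.

$55.3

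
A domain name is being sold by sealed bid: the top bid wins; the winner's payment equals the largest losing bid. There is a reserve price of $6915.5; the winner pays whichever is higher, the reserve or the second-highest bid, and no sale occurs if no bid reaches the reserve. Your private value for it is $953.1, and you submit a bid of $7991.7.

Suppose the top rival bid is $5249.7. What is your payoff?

−$5962.4

Your bid $7991.7 is the highest and exceeds the reserve.
Price = max(second-highest bid, reserve) = max($5249.7, $6915.5) = $6915.5.
Payoff = $953.1 − $6915.5 = −$5962.4.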